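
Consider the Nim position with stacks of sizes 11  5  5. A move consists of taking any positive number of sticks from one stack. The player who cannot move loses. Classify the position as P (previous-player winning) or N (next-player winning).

Write each in binary and XOR column by column:
  1011  (11)
  0101  (5)
  0101  (5)
  ----
  1011  (11)
The nim-sum is 11 ≠ 0, so this is an N-position: the player to move can win.

N-position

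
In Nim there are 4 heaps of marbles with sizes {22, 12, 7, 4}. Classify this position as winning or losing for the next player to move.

Winning position

Nim-sum: 22 ^ 12 ^ 7 ^ 4 = 25.
The nim-sum is 25 ≠ 0, so this is an N-position: the player to move can win.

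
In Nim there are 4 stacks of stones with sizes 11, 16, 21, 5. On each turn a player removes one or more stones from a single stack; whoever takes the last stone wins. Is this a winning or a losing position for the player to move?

Compute the nim-sum pairwise:
11 XOR 16 = 27
27 XOR 21 = 14
14 XOR 5 = 11
The nim-sum is 11 ≠ 0, so this is an N-position: the player to move can win.

Winning position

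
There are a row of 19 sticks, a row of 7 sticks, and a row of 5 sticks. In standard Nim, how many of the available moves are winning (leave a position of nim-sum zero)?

1

In binary:
  10011  (19)
  00111  (7)
  00101  (5)
  -----
  10001  (17)
The overall nim-sum is X = 17. A row of size p has a winning move iff p XOR X < p (reduce it to p XOR X).
  19: 19 XOR 17 = 2 < 19 — winning move (to 2).
  7: 7 XOR 17 = 22 ≥ 7 — no move.
  5: 5 XOR 17 = 20 ≥ 5 — no move.
That gives 1 winning move.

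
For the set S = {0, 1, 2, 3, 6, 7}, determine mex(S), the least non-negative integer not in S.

4

The values 0, 1, 2, 3 are all present; 4 is the first non-negative integer missing from the set.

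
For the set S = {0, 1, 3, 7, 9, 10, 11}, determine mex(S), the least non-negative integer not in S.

2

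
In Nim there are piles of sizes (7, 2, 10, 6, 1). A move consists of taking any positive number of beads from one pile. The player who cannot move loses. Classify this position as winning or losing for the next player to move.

Winning position

Compute the nim-sum pairwise:
7 ⊕ 2 = 5
5 ⊕ 10 = 15
15 ⊕ 6 = 9
9 ⊕ 1 = 8
The nim-sum is 8 ≠ 0, so this is an N-position: the player to move can win.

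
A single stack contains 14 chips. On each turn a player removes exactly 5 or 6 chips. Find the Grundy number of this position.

Build the Grundy sequence with g(k) = mex{g(k−s) : s ∈ {5, 6}, s ≤ k}:
g(0) = mex{} = 0
g(1) = mex{} = 0
g(2) = mex{} = 0
g(3) = mex{} = 0
g(4) = mex{} = 0
g(5) = mex{0} = 1
g(6) = mex{0} = 1
g(7) = mex{0} = 1
g(8) = mex{0} = 1
g(9) = mex{0} = 1
g(10) = mex{0,1} = 2
g(11) = mex{1} = 0
g(12) = mex{1} = 0
g(13) = mex{1} = 0
g(14) = mex{1} = 0
So g(14) = 0.

0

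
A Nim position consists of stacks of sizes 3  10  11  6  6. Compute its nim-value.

2

Compute the nim-sum pairwise:
3 XOR 10 = 9
9 XOR 11 = 2
2 XOR 6 = 4
4 XOR 6 = 2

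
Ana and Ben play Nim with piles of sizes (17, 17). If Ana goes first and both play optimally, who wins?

In binary:
  10001  (17)
  10001  (17)
  -----
  00000  (0)
The nim-sum is 0, so this is a P-position: the player to move is in a losing position under optimal play; Ana is about to move from it and so loses — Ben wins.

Ben wins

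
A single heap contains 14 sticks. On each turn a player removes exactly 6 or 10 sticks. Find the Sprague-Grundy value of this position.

2

Grundy values for subtraction set {6, 10}:
g(0) = mex{} = 0
g(1) = mex{} = 0
g(2) = mex{} = 0
g(3) = mex{} = 0
g(4) = mex{} = 0
g(5) = mex{} = 0
g(6) = mex{0} = 1
g(7) = mex{0} = 1
g(8) = mex{0} = 1
g(9) = mex{0} = 1
g(10) = mex{0} = 1
g(11) = mex{0} = 1
g(12) = mex{0,1} = 2
g(13) = mex{0,1} = 2
g(14) = mex{0,1} = 2
So g(14) = 2.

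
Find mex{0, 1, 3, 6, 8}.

The values 0, 1 are all present; 2 is the first non-negative integer missing from the set.

2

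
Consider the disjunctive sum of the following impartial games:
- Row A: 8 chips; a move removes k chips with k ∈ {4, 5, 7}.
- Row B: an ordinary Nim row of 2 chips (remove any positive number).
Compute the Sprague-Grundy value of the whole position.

0

Build the Grundy sequence for row A with g(k) = mex{g(k−s) : s ∈ {4, 5, 7}, s ≤ k}:
k:     0  1  2  3  4  5  6  7  8
g(k):  0  0  0  0  1  1  1  1  2
So g(8) = 2.
Row B is a plain Nim row of size 2, so its Grundy value is 2.
The value of a disjunctive sum is the nim-sum of the parts.
Combined value = 2 ⊕ 2 = 0.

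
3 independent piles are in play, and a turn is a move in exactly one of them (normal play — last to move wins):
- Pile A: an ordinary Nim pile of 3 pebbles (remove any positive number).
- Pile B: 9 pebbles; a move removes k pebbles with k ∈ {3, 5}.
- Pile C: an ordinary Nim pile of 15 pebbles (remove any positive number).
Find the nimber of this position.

12

Pile A is a plain Nim pile of size 3, so its Grundy value is 3.
For pile B, compute g(0), g(1), … with moves {3, 5}:
g(0) = mex{} = 0
g(1) = mex{} = 0
g(2) = mex{} = 0
g(3) = mex{0} = 1
g(4) = mex{0} = 1
g(5) = mex{0} = 1
g(6) = mex{0,1} = 2
g(7) = mex{0,1} = 2
g(8) = mex{1} = 0
g(9) = mex{1,2} = 0
So g(9) = 0.
Pile C is a plain Nim pile of size 15, so its Grundy value is 15.
The value of a disjunctive sum is the nim-sum of the parts.
Combined value = 3 ⊕ 0 ⊕ 15 = 12.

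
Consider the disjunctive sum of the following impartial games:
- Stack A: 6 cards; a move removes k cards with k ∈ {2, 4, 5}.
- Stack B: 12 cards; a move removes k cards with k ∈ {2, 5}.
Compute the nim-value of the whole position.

1

Grundy values for stack A (subtraction set {2, 4, 5}):
k:     0  1  2  3  4  5  6
g(k):  0  0  1  1  2  2  3
So g(6) = 3.
Grundy values for stack B (subtraction set {2, 5}):
k:     0  1  2  3  4  5  6  7  8  9 10 11 12
g(k):  0  0  1  1  0  2  1  0  0  1  1  0  2
So g(12) = 2.
The value of a disjunctive sum is the nim-sum of the parts.
Combined value = 3 ⊕ 2 = 1.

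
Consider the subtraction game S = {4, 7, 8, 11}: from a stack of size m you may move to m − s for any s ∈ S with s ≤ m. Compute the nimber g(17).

0

Compute g(0), g(1), … for moves {4, 7, 8, 11}:
k:     0  1  2  3  4  5  6  7  8  9 10 11 12 13 14 15 16 17
g(k):  0  0  0  0  1  1  1  1  2  2  2  2  3  3  3  0  0  0
So g(17) = 0.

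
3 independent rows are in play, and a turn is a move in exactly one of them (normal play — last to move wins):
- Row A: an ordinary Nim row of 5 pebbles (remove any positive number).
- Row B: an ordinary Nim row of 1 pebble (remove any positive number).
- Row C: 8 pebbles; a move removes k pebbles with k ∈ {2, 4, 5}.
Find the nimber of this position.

Row A is a plain Nim row of size 5, so its Grundy value is 5.
Row B is a plain Nim row of size 1, so its Grundy value is 1.
Grundy values for row C (subtraction set {2, 4, 5}):
k:     0  1  2  3  4  5  6  7  8
g(k):  0  0  1  1  2  2  3  0  0
So g(8) = 0.
The value of a disjunctive sum is the nim-sum of the parts.
Combined value = 5 ⊕ 1 ⊕ 0 = 4.

4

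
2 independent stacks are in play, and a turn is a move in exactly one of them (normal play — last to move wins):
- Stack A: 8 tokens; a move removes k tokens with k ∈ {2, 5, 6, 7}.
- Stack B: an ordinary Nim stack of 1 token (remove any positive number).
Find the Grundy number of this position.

3

For stack A, compute g(0), g(1), … with moves {2, 5, 6, 7}:
g(0) = mex{} = 0
g(1) = mex{} = 0
g(2) = mex{0} = 1
g(3) = mex{0} = 1
g(4) = mex{1} = 0
g(5) = mex{0,1} = 2
g(6) = mex{0} = 1
g(7) = mex{0,1,2} = 3
g(8) = mex{0,1} = 2
So g(8) = 2.
Stack B is a plain Nim stack of size 1, so its Grundy value is 1.
The value of a disjunctive sum is the nim-sum of the parts.
Combined value = 2 XOR 1 = 3.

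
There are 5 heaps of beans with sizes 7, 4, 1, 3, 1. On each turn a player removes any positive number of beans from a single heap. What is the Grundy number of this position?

0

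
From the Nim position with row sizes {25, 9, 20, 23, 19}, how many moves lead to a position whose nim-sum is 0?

0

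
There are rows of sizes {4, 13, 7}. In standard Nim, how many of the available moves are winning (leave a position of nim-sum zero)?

1

Write each in binary and XOR column by column:
  0100  (4)
  1101  (13)
  0111  (7)
  ----
  1110  (14)
The overall nim-sum is X = 14. A row of size p has a winning move iff p XOR X < p (reduce it to p XOR X).
  4: 4 XOR 14 = 10 ≥ 4 — no move.
  13: 13 XOR 14 = 3 < 13 — winning move (to 3).
  7: 7 XOR 14 = 9 ≥ 7 — no move.
That gives 1 winning move.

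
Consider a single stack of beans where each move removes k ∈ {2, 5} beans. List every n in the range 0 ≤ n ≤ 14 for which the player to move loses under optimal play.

0, 1, 4, 7, 8, 11, 14

Compute g(0), g(1), … for moves {2, 5}:
k:     0  1  2  3  4  5  6  7  8  9 10 11 12 13 14
g(k):  0  0  1  1  0  2  1  0  0  1  1  0  2  1  0
The P-positions (g = 0) in 0..14 are 0, 1, 4, 7, 8, 11, 14.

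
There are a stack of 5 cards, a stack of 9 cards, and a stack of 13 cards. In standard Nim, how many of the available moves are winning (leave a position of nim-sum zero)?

Nim-sum: 5 XOR 9 XOR 13 = 1.
The overall nim-sum is X = 1. A stack of size p has a winning move iff p XOR X < p (reduce it to p XOR X).
  5: 5 XOR 1 = 4 < 5 — winning move (to 4).
  9: 9 XOR 1 = 8 < 9 — winning move (to 8).
  13: 13 XOR 1 = 12 < 13 — winning move (to 12).
That gives 3 winning moves.

3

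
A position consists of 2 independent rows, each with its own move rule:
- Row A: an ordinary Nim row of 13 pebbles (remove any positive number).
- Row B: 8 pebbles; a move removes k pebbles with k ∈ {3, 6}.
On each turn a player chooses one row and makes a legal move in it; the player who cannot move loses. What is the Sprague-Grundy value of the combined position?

15

Row A is a plain Nim row of size 13, so its Grundy value is 13.
Grundy values for row B (subtraction set {3, 6}):
k:     0  1  2  3  4  5  6  7  8
g(k):  0  0  0  1  1  1  2  2  2
So g(8) = 2.
The value of a disjunctive sum is the nim-sum of the parts.
Combined value = 13 ⊕ 2 = 15.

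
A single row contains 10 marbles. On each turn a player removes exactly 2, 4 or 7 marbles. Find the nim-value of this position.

2

Compute g(0), g(1), … for moves {2, 4, 7}:
g(0) = mex{} = 0
g(1) = mex{} = 0
g(2) = mex{0} = 1
g(3) = mex{0} = 1
g(4) = mex{0,1} = 2
g(5) = mex{0,1} = 2
g(6) = mex{1,2} = 0
g(7) = mex{0,1,2} = 3
g(8) = mex{0,2} = 1
g(9) = mex{1,2,3} = 0
g(10) = mex{0,1} = 2
So g(10) = 2.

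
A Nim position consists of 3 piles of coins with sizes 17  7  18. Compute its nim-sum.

Nim-sum: 17 XOR 7 XOR 18 = 4.

4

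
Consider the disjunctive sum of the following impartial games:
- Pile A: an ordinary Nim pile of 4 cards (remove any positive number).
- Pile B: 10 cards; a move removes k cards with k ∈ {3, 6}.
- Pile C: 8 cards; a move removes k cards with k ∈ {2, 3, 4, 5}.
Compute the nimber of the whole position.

Pile A is a plain Nim pile of size 4, so its Grundy value is 4.
Grundy values for pile B (subtraction set {3, 6}):
k:     0  1  2  3  4  5  6  7  8  9 10
g(k):  0  0  0  1  1  1  2  2  2  0  0
So g(10) = 0.
Build the Grundy sequence for pile C with g(k) = mex{g(k−s) : s ∈ {2, 3, 4, 5}, s ≤ k}:
g(0) = mex{} = 0
g(1) = mex{} = 0
g(2) = mex{0} = 1
g(3) = mex{0} = 1
g(4) = mex{0,1} = 2
g(5) = mex{0,1} = 2
g(6) = mex{0,1,2} = 3
g(7) = mex{1,2} = 0
g(8) = mex{1,2,3} = 0
So g(8) = 0.
The value of a disjunctive sum is the nim-sum of the parts.
Combined value = 4 ⊕ 0 ⊕ 0 = 4.

4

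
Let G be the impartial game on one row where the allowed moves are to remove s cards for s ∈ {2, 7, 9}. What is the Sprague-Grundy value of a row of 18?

1

Compute g(0), g(1), … for moves {2, 7, 9}:
k:     0  1  2  3  4  5  6  7  8  9 10 11 12 13 14 15 16 17 18
g(k):  0  0  1  1  0  0  1  1  2  2  3  3  2  2  3  0  0  1  1
So g(18) = 1.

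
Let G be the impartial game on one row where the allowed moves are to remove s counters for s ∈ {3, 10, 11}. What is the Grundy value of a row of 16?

Build the Grundy sequence with g(k) = mex{g(k−s) : s ∈ {3, 10, 11}, s ≤ k}:
k:     0  1  2  3  4  5  6  7  8  9 10 11 12 13 14 15 16
g(k):  0  0  0  1  1  1  0  0  0  1  1  1  2  2  0  0  3
So g(16) = 3.

3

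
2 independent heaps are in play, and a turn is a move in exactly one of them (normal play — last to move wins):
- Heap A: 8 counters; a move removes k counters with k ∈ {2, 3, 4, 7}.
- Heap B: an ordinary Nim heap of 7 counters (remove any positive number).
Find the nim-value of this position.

6

Build the Grundy sequence for heap A with g(k) = mex{g(k−s) : s ∈ {2, 3, 4, 7}, s ≤ k}:
g(0) = mex{} = 0
g(1) = mex{} = 0
g(2) = mex{0} = 1
g(3) = mex{0} = 1
g(4) = mex{0,1} = 2
g(5) = mex{0,1} = 2
g(6) = mex{1,2} = 0
g(7) = mex{0,1,2} = 3
g(8) = mex{0,2} = 1
So g(8) = 1.
Heap B is a plain Nim heap of size 7, so its Grundy value is 7.
The value of a disjunctive sum is the nim-sum of the parts.
Combined value = 1 ⊕ 7 = 6.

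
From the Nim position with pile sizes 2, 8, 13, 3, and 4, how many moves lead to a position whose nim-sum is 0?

0

Compute the nim-sum pairwise:
2 ⊕ 8 = 10
10 ⊕ 13 = 7
7 ⊕ 3 = 4
4 ⊕ 4 = 0
The nim-sum is already 0, so every move leaves a nonzero nim-sum — there are no winning moves.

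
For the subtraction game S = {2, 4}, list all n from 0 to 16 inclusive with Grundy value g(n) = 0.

0, 1, 6, 7, 12, 13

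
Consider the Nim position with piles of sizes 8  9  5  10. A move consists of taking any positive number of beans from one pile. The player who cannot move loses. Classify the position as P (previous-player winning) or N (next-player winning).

Compute the nim-sum pairwise:
8 ⊕ 9 = 1
1 ⊕ 5 = 4
4 ⊕ 10 = 14
The nim-sum is 14 ≠ 0, so this is an N-position: the player to move can win.

N-position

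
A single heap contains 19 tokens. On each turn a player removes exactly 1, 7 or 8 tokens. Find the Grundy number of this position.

0

Compute g(0), g(1), … for moves {1, 7, 8}:
k:     0  1  2  3  4  5  6  7  8  9 10 11 12 13 14 15 16 17 18 19
g(k):  0  1  0  1  0  1  0  1  2  3  2  3  2  3  2  0  1  0  1  0
So g(19) = 0.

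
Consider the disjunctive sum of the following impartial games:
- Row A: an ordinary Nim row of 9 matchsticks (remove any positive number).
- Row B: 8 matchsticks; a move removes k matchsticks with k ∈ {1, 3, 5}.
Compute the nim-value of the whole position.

Row A is a plain Nim row of size 9, so its Grundy value is 9.
For row B, compute g(0), g(1), … with moves {1, 3, 5}:
g(0) = mex{} = 0
g(1) = mex{0} = 1
g(2) = mex{1} = 0
g(3) = mex{0} = 1
g(4) = mex{1} = 0
g(5) = mex{0} = 1
g(6) = mex{1} = 0
g(7) = mex{0} = 1
g(8) = mex{1} = 0
So g(8) = 0.
By the Sprague-Grundy theorem, the Grundy value of a sum of independent games is the XOR of the component values.
Combined value = 9 XOR 0 = 9.

9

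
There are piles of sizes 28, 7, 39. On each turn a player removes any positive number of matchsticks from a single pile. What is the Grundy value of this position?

In binary:
  011100  (28)
  000111  (7)
  100111  (39)
  ------
  111100  (60)

60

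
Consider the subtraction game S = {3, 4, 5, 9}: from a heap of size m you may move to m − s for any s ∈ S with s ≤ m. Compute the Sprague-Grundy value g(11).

1

Build the Grundy sequence with g(k) = mex{g(k−s) : s ∈ {3, 4, 5, 9}, s ≤ k}:
g(0) = mex{} = 0
g(1) = mex{} = 0
g(2) = mex{} = 0
g(3) = mex{0} = 1
g(4) = mex{0} = 1
g(5) = mex{0} = 1
g(6) = mex{0,1} = 2
g(7) = mex{0,1} = 2
g(8) = mex{1} = 0
g(9) = mex{0,1,2} = 3
g(10) = mex{0,1,2} = 3
g(11) = mex{0,2} = 1
So g(11) = 1.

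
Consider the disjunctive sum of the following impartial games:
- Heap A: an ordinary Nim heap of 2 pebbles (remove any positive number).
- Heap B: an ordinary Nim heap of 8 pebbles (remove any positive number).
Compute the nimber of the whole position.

Heap A is a plain Nim heap of size 2, so its Grundy value is 2.
Heap B is a plain Nim heap of size 8, so its Grundy value is 8.
The value of a disjunctive sum is the nim-sum of the parts.
Combined value = 2 XOR 8 = 10.

10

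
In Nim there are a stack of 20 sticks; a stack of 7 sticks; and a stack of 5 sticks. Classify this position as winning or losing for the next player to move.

Winning position

In binary:
  10100  (20)
  00111  (7)
  00101  (5)
  -----
  10110  (22)
The nim-sum is 22 ≠ 0, so this is an N-position: the player to move can win.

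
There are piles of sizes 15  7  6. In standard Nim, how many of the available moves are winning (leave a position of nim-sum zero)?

1

In binary:
  1111  (15)
  0111  (7)
  0110  (6)
  ----
  1110  (14)
The overall nim-sum is X = 14. A pile of size p has a winning move iff p XOR X < p (reduce it to p XOR X).
  15: 15 XOR 14 = 1 < 15 — winning move (to 1).
  7: 7 XOR 14 = 9 ≥ 7 — no move.
  6: 6 XOR 14 = 8 ≥ 6 — no move.
That gives 1 winning move.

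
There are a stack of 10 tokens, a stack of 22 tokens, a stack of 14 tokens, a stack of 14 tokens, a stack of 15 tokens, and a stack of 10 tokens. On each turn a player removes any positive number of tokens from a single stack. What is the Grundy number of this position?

Nim-sum: 10 ⊕ 22 ⊕ 14 ⊕ 14 ⊕ 15 ⊕ 10 = 25.

25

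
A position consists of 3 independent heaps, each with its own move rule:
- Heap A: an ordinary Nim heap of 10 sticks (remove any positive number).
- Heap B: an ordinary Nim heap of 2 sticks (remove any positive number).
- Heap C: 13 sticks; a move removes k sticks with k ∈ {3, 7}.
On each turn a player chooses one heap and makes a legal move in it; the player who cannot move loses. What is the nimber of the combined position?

9

Heap A is a plain Nim heap of size 10, so its Grundy value is 10.
Heap B is a plain Nim heap of size 2, so its Grundy value is 2.
For heap C, compute g(0), g(1), … with moves {3, 7}:
g(0) = mex{} = 0
g(1) = mex{} = 0
g(2) = mex{} = 0
g(3) = mex{0} = 1
g(4) = mex{0} = 1
g(5) = mex{0} = 1
g(6) = mex{1} = 0
g(7) = mex{0,1} = 2
g(8) = mex{0,1} = 2
g(9) = mex{0} = 1
g(10) = mex{1,2} = 0
g(11) = mex{1,2} = 0
g(12) = mex{1} = 0
g(13) = mex{0} = 1
So g(13) = 1.
By the Sprague-Grundy theorem, the Grundy value of a sum of independent games is the XOR of the component values.
Combined value = 10 ⊕ 2 ⊕ 1 = 9.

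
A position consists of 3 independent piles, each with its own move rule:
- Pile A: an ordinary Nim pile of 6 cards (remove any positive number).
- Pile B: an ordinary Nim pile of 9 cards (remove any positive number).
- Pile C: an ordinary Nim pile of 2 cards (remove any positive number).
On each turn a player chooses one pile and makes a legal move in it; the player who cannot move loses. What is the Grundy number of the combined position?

13

Pile A is a plain Nim pile of size 6, so its Grundy value is 6.
Pile B is a plain Nim pile of size 9, so its Grundy value is 9.
Pile C is a plain Nim pile of size 2, so its Grundy value is 2.
By the Sprague-Grundy theorem, the Grundy value of a sum of independent games is the XOR of the component values.
Combined value = 6 XOR 9 XOR 2 = 13.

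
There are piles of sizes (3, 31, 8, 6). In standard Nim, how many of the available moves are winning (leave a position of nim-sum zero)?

Compute the nim-sum pairwise:
3 ⊕ 31 = 28
28 ⊕ 8 = 20
20 ⊕ 6 = 18
The overall nim-sum is X = 18. A pile of size p has a winning move iff p XOR X < p (reduce it to p XOR X).
  3: 3 XOR 18 = 17 ≥ 3 — no move.
  31: 31 XOR 18 = 13 < 31 — winning move (to 13).
  8: 8 XOR 18 = 26 ≥ 8 — no move.
  6: 6 XOR 18 = 20 ≥ 6 — no move.
That gives 1 winning move.

1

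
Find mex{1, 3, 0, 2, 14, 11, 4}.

5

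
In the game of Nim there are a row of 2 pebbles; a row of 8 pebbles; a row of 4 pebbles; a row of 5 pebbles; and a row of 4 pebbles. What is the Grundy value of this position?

Compute the nim-sum pairwise:
2 ^ 8 = 10
10 ^ 4 = 14
14 ^ 5 = 11
11 ^ 4 = 15

15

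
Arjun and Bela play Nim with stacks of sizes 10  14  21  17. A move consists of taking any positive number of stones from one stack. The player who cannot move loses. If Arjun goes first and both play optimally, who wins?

Write each in binary and XOR column by column:
  01010  (10)
  01110  (14)
  10101  (21)
  10001  (17)
  -----
  00000  (0)
The nim-sum is 0, so this is a P-position: the player to move is in a losing position under optimal play; Arjun is about to move from it and so loses — Bela wins.

Bela wins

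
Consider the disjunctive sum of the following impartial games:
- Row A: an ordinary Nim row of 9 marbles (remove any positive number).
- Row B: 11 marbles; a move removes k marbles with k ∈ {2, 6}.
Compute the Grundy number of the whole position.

Row A is a plain Nim row of size 9, so its Grundy value is 9.
Grundy values for row B (subtraction set {2, 6}):
g(0) = mex{} = 0
g(1) = mex{} = 0
g(2) = mex{0} = 1
g(3) = mex{0} = 1
g(4) = mex{1} = 0
g(5) = mex{1} = 0
g(6) = mex{0} = 1
g(7) = mex{0} = 1
g(8) = mex{1} = 0
g(9) = mex{1} = 0
g(10) = mex{0} = 1
g(11) = mex{0} = 1
So g(11) = 1.
The value of a disjunctive sum is the nim-sum of the parts.
Combined value = 9 XOR 1 = 8.

8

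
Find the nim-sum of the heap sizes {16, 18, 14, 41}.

Nim-sum: 16 ⊕ 18 ⊕ 14 ⊕ 41 = 37.

37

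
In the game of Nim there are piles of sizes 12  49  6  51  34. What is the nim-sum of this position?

42

Nim-sum: 12 ⊕ 49 ⊕ 6 ⊕ 51 ⊕ 34 = 42.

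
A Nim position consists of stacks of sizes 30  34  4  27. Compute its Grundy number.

35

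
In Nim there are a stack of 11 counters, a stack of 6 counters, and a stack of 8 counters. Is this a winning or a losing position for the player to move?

Nim-sum: 11 XOR 6 XOR 8 = 5.
The nim-sum is 5 ≠ 0, so this is an N-position: the player to move can win.

Winning position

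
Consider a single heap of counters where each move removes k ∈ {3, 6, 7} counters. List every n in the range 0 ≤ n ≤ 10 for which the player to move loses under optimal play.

Build the Grundy sequence with g(k) = mex{g(k−s) : s ∈ {3, 6, 7}, s ≤ k}:
k:     0  1  2  3  4  5  6  7  8  9 10
g(k):  0  0  0  1  1  1  2  2  2  3  0
The P-positions (g = 0) in 0..10 are 0, 1, 2, 10.

0, 1, 2, 10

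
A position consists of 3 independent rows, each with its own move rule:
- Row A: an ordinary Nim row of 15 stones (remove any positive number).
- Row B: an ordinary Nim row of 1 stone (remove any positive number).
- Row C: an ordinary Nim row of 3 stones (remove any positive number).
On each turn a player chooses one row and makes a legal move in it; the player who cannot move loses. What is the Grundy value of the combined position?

Row A is a plain Nim row of size 15, so its Grundy value is 15.
Row B is a plain Nim row of size 1, so its Grundy value is 1.
Row C is a plain Nim row of size 3, so its Grundy value is 3.
By the Sprague-Grundy theorem, the Grundy value of a sum of independent games is the XOR of the component values.
Combined value = 15 ⊕ 1 ⊕ 3 = 13.

13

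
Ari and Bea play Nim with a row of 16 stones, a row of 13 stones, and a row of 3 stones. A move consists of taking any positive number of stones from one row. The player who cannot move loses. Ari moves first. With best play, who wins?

Ari wins

Nim-sum: 16 XOR 13 XOR 3 = 30.
The nim-sum is 30 ≠ 0, so this is an N-position: the player to move can win; Ari has a winning move.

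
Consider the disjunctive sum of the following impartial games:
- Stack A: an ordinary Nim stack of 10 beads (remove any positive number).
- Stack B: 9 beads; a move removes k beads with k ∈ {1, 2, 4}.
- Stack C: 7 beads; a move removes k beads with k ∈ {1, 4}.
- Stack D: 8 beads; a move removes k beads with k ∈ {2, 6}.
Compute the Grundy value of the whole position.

Stack A is a plain Nim stack of size 10, so its Grundy value is 10.
Build the Grundy sequence for stack B with g(k) = mex{g(k−s) : s ∈ {1, 2, 4}, s ≤ k}:
k:     0  1  2  3  4  5  6  7  8  9
g(k):  0  1  2  0  1  2  0  1  2  0
So g(9) = 0.
For stack C, compute g(0), g(1), … with moves {1, 4}:
g(0) = mex{} = 0
g(1) = mex{0} = 1
g(2) = mex{1} = 0
g(3) = mex{0} = 1
g(4) = mex{0,1} = 2
g(5) = mex{1,2} = 0
g(6) = mex{0} = 1
g(7) = mex{1} = 0
So g(7) = 0.
Grundy values for stack D (subtraction set {2, 6}):
k:     0  1  2  3  4  5  6  7  8
g(k):  0  0  1  1  0  0  1  1  0
So g(8) = 0.
By the Sprague-Grundy theorem, the Grundy value of a sum of independent games is the XOR of the component values.
Combined value = 10 ⊕ 0 ⊕ 0 ⊕ 0 = 10.

10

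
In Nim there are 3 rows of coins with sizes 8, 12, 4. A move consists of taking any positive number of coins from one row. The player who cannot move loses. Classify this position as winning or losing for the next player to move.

Losing position

Write each in binary and XOR column by column:
  1000  (8)
  1100  (12)
  0100  (4)
  ----
  0000  (0)
The nim-sum is 0, so this is a P-position: the player to move is in a losing position under optimal play.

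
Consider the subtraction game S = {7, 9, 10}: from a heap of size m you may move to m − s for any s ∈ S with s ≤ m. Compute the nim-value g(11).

Compute g(0), g(1), … for moves {7, 9, 10}:
k:     0  1  2  3  4  5  6  7  8  9 10 11
g(k):  0  0  0  0  0  0  0  1  1  1  1  1
So g(11) = 1.

1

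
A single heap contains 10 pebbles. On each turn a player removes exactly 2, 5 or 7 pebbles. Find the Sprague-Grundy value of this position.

Build the Grundy sequence with g(k) = mex{g(k−s) : s ∈ {2, 5, 7}, s ≤ k}:
k:     0  1  2  3  4  5  6  7  8  9 10
g(k):  0  0  1  1  0  2  1  3  2  2  0
So g(10) = 0.

0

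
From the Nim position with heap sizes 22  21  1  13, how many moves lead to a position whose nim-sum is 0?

Nim-sum: 22 ^ 21 ^ 1 ^ 13 = 15.
The overall nim-sum is X = 15. A heap of size p has a winning move iff p XOR X < p (reduce it to p XOR X).
  22: 22 XOR 15 = 25 ≥ 22 — no move.
  21: 21 XOR 15 = 26 ≥ 21 — no move.
  1: 1 XOR 15 = 14 ≥ 1 — no move.
  13: 13 XOR 15 = 2 < 13 — winning move (to 2).
That gives 1 winning move.

1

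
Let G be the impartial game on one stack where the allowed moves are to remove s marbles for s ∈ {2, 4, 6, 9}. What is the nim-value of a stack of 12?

Grundy values for subtraction set {2, 4, 6, 9}:
g(0) = mex{} = 0
g(1) = mex{} = 0
g(2) = mex{0} = 1
g(3) = mex{0} = 1
g(4) = mex{0,1} = 2
g(5) = mex{0,1} = 2
g(6) = mex{0,1,2} = 3
g(7) = mex{0,1,2} = 3
g(8) = mex{1,2,3} = 0
g(9) = mex{0,1,2,3} = 4
g(10) = mex{0,2,3} = 1
g(11) = mex{1,2,3,4} = 0
g(12) = mex{0,1,3} = 2
So g(12) = 2.

2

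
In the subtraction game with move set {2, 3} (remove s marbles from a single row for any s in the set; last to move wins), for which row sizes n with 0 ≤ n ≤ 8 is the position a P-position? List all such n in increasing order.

0, 1, 5, 6

Grundy values for subtraction set {2, 3}:
k:     0  1  2  3  4  5  6  7  8
g(k):  0  0  1  1  2  0  0  1  1
The P-positions (g = 0) in 0..8 are 0, 1, 5, 6.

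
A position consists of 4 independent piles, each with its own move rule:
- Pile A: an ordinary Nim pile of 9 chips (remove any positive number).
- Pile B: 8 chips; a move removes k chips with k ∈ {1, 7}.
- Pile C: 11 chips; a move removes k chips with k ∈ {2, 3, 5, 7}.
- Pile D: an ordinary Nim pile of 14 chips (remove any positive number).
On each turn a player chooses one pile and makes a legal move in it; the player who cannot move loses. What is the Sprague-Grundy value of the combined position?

6

Pile A is a plain Nim pile of size 9, so its Grundy value is 9.
Build the Grundy sequence for pile B with g(k) = mex{g(k−s) : s ∈ {1, 7}, s ≤ k}:
g(0) = mex{} = 0
g(1) = mex{0} = 1
g(2) = mex{1} = 0
g(3) = mex{0} = 1
g(4) = mex{1} = 0
g(5) = mex{0} = 1
g(6) = mex{1} = 0
g(7) = mex{0} = 1
g(8) = mex{1} = 0
So g(8) = 0.
For pile C, compute g(0), g(1), … with moves {2, 3, 5, 7}:
g(0) = mex{} = 0
g(1) = mex{} = 0
g(2) = mex{0} = 1
g(3) = mex{0} = 1
g(4) = mex{0,1} = 2
g(5) = mex{0,1} = 2
g(6) = mex{0,1,2} = 3
g(7) = mex{0,1,2} = 3
g(8) = mex{0,1,2,3} = 4
g(9) = mex{1,2,3} = 0
g(10) = mex{1,2,3,4} = 0
g(11) = mex{0,2,3,4} = 1
So g(11) = 1.
Pile D is a plain Nim pile of size 14, so its Grundy value is 14.
The value of a disjunctive sum is the nim-sum of the parts.
Combined value = 9 XOR 0 XOR 1 XOR 14 = 6.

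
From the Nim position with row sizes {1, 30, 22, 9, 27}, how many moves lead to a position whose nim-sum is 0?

3

Nim-sum: 1 ^ 30 ^ 22 ^ 9 ^ 27 = 27.
The overall nim-sum is X = 27. A row of size p has a winning move iff p XOR X < p (reduce it to p XOR X).
  1: 1 XOR 27 = 26 ≥ 1 — no move.
  30: 30 XOR 27 = 5 < 30 — winning move (to 5).
  22: 22 XOR 27 = 13 < 22 — winning move (to 13).
  9: 9 XOR 27 = 18 ≥ 9 — no move.
  27: 27 XOR 27 = 0 < 27 — winning move (to 0).
That gives 3 winning moves.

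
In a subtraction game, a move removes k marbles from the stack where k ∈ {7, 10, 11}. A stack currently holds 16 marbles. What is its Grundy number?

Grundy values for subtraction set {7, 10, 11}:
k:     0  1  2  3  4  5  6  7  8  9 10 11 12 13 14 15 16
g(k):  0  0  0  0  0  0  0  1  1  1  1  1  1  1  2  2  2
So g(16) = 2.

2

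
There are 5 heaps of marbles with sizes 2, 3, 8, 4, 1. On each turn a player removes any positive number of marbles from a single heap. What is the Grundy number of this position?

Bitwise XOR of the heap sizes:
  0010  (2)
  0011  (3)
  1000  (8)
  0100  (4)
  0001  (1)
  ----
  1100  (12)

12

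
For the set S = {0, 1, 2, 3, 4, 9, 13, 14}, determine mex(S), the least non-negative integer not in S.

The values 0, 1, 2, 3, 4 are all present; 5 is the first non-negative integer missing from the set.

5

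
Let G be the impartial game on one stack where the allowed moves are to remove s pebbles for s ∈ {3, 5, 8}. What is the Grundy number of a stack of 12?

Build the Grundy sequence with g(k) = mex{g(k−s) : s ∈ {3, 5, 8}, s ≤ k}:
k:     0  1  2  3  4  5  6  7  8  9 10 11 12
g(k):  0  0  0  1  1  1  2  2  2  3  3  0  0
So g(12) = 0.

0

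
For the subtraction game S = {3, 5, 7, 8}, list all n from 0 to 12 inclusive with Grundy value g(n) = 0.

0, 1, 2, 11, 12

Grundy values for subtraction set {3, 5, 7, 8}:
k:     0  1  2  3  4  5  6  7  8  9 10 11 12
g(k):  0  0  0  1  1  1  2  2  2  3  3  0  0
The P-positions (g = 0) in 0..12 are 0, 1, 2, 11, 12.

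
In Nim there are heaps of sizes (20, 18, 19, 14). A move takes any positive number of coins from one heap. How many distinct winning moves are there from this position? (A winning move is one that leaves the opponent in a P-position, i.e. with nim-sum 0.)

Nim-sum: 20 ^ 18 ^ 19 ^ 14 = 27.
The overall nim-sum is X = 27. A heap of size p has a winning move iff p XOR X < p (reduce it to p XOR X).
  20: 20 XOR 27 = 15 < 20 — winning move (to 15).
  18: 18 XOR 27 = 9 < 18 — winning move (to 9).
  19: 19 XOR 27 = 8 < 19 — winning move (to 8).
  14: 14 XOR 27 = 21 ≥ 14 — no move.
That gives 3 winning moves.

3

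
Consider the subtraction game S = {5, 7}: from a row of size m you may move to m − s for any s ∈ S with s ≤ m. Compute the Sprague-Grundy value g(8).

Grundy values for subtraction set {5, 7}:
k:     0  1  2  3  4  5  6  7  8
g(k):  0  0  0  0  0  1  1  1  1
So g(8) = 1.

1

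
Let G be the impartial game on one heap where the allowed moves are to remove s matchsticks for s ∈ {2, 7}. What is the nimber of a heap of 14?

Grundy values for subtraction set {2, 7}:
g(0) = mex{} = 0
g(1) = mex{} = 0
g(2) = mex{0} = 1
g(3) = mex{0} = 1
g(4) = mex{1} = 0
g(5) = mex{1} = 0
g(6) = mex{0} = 1
g(7) = mex{0} = 1
g(8) = mex{0,1} = 2
g(9) = mex{1} = 0
g(10) = mex{1,2} = 0
g(11) = mex{0} = 1
g(12) = mex{0} = 1
g(13) = mex{1} = 0
g(14) = mex{1} = 0
So g(14) = 0.

0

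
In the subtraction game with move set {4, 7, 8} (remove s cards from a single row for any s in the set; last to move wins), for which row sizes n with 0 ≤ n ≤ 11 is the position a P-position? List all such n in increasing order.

0, 1, 2, 3

Build the Grundy sequence with g(k) = mex{g(k−s) : s ∈ {4, 7, 8}, s ≤ k}:
g(0) = mex{} = 0
g(1) = mex{} = 0
g(2) = mex{} = 0
g(3) = mex{} = 0
g(4) = mex{0} = 1
g(5) = mex{0} = 1
g(6) = mex{0} = 1
g(7) = mex{0} = 1
g(8) = mex{0,1} = 2
g(9) = mex{0,1} = 2
g(10) = mex{0,1} = 2
g(11) = mex{0,1} = 2
The P-positions (g = 0) in 0..11 are 0, 1, 2, 3.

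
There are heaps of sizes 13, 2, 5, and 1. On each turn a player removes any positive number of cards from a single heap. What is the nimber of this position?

11

Compute the nim-sum pairwise:
13 XOR 2 = 15
15 XOR 5 = 10
10 XOR 1 = 11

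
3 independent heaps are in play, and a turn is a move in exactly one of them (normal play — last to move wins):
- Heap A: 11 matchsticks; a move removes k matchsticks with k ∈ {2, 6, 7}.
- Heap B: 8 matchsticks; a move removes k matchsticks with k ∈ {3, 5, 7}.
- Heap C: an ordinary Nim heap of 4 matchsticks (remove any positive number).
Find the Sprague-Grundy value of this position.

7

Build the Grundy sequence for heap A with g(k) = mex{g(k−s) : s ∈ {2, 6, 7}, s ≤ k}:
g(0) = mex{} = 0
g(1) = mex{} = 0
g(2) = mex{0} = 1
g(3) = mex{0} = 1
g(4) = mex{1} = 0
g(5) = mex{1} = 0
g(6) = mex{0} = 1
g(7) = mex{0} = 1
g(8) = mex{0,1} = 2
g(9) = mex{1} = 0
g(10) = mex{0,1,2} = 3
g(11) = mex{0} = 1
So g(11) = 1.
Build the Grundy sequence for heap B with g(k) = mex{g(k−s) : s ∈ {3, 5, 7}, s ≤ k}:
g(0) = mex{} = 0
g(1) = mex{} = 0
g(2) = mex{} = 0
g(3) = mex{0} = 1
g(4) = mex{0} = 1
g(5) = mex{0} = 1
g(6) = mex{0,1} = 2
g(7) = mex{0,1} = 2
g(8) = mex{0,1} = 2
So g(8) = 2.
Heap C is a plain Nim heap of size 4, so its Grundy value is 4.
The value of a disjunctive sum is the nim-sum of the parts.
Combined value = 1 ⊕ 2 ⊕ 4 = 7.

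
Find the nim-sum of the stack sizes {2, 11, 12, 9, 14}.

Nim-sum: 2 XOR 11 XOR 12 XOR 9 XOR 14 = 2.

2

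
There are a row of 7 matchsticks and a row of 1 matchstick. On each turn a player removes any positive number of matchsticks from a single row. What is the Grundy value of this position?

Compute the nim-sum pairwise:
7 ^ 1 = 6

6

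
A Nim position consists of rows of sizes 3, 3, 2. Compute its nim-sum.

2

Bitwise XOR of the heap sizes:
  11  (3)
  11  (3)
  10  (2)
  --
  10  (2)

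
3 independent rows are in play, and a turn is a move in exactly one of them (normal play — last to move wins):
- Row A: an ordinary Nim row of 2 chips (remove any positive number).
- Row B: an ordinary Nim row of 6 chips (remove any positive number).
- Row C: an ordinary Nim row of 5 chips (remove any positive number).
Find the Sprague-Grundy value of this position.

Row A is a plain Nim row of size 2, so its Grundy value is 2.
Row B is a plain Nim row of size 6, so its Grundy value is 6.
Row C is a plain Nim row of size 5, so its Grundy value is 5.
By the Sprague-Grundy theorem, the Grundy value of a sum of independent games is the XOR of the component values.
Combined value = 2 XOR 6 XOR 5 = 1.

1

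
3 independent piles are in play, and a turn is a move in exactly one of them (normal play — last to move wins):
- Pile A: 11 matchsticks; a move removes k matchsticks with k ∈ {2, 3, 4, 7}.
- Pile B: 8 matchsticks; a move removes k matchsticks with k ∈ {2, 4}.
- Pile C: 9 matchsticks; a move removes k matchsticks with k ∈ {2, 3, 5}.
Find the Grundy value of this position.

0

For pile A, compute g(0), g(1), … with moves {2, 3, 4, 7}:
k:     0  1  2  3  4  5  6  7  8  9 10 11
g(k):  0  0  1  1  2  2  0  3  1  4  2  0
So g(11) = 0.
Grundy values for pile B (subtraction set {2, 4}):
k:     0  1  2  3  4  5  6  7  8
g(k):  0  0  1  1  2  2  0  0  1
So g(8) = 1.
For pile C, compute g(0), g(1), … with moves {2, 3, 5}:
g(0) = mex{} = 0
g(1) = mex{} = 0
g(2) = mex{0} = 1
g(3) = mex{0} = 1
g(4) = mex{0,1} = 2
g(5) = mex{0,1} = 2
g(6) = mex{0,1,2} = 3
g(7) = mex{1,2} = 0
g(8) = mex{1,2,3} = 0
g(9) = mex{0,2,3} = 1
So g(9) = 1.
The value of a disjunctive sum is the nim-sum of the parts.
Combined value = 0 XOR 1 XOR 1 = 0.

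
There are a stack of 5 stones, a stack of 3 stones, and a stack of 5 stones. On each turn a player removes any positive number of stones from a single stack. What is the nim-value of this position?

3

In binary:
  101  (5)
  011  (3)
  101  (5)
  ---
  011  (3)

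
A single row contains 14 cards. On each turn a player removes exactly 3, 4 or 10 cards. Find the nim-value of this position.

0

Grundy values for subtraction set {3, 4, 10}:
k:     0  1  2  3  4  5  6  7  8  9 10 11 12 13 14
g(k):  0  0  0  1  1  1  2  0  0  0  1  1  1  2  0
So g(14) = 0.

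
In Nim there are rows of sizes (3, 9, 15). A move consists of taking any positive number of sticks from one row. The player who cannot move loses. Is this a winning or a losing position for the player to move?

Winning position

In binary:
  0011  (3)
  1001  (9)
  1111  (15)
  ----
  0101  (5)
The nim-sum is 5 ≠ 0, so this is an N-position: the player to move can win.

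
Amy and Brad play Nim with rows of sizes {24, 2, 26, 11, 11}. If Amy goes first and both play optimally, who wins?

Brad wins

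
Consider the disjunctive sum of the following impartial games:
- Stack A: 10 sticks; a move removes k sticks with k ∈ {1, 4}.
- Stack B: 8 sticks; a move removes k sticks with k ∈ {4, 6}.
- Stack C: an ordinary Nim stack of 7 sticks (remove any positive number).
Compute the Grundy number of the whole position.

Build the Grundy sequence for stack A with g(k) = mex{g(k−s) : s ∈ {1, 4}, s ≤ k}:
g(0) = mex{} = 0
g(1) = mex{0} = 1
g(2) = mex{1} = 0
g(3) = mex{0} = 1
g(4) = mex{0,1} = 2
g(5) = mex{1,2} = 0
g(6) = mex{0} = 1
g(7) = mex{1} = 0
g(8) = mex{0,2} = 1
g(9) = mex{0,1} = 2
g(10) = mex{1,2} = 0
So g(10) = 0.
Grundy values for stack B (subtraction set {4, 6}):
k:     0  1  2  3  4  5  6  7  8
g(k):  0  0  0  0  1  1  1  1  2
So g(8) = 2.
Stack C is a plain Nim stack of size 7, so its Grundy value is 7.
The value of a disjunctive sum is the nim-sum of the parts.
Combined value = 0 ⊕ 2 ⊕ 7 = 5.

5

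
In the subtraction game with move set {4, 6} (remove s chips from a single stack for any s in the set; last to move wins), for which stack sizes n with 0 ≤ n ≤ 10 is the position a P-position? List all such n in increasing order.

0, 1, 2, 3, 10

Build the Grundy sequence with g(k) = mex{g(k−s) : s ∈ {4, 6}, s ≤ k}:
g(0) = mex{} = 0
g(1) = mex{} = 0
g(2) = mex{} = 0
g(3) = mex{} = 0
g(4) = mex{0} = 1
g(5) = mex{0} = 1
g(6) = mex{0} = 1
g(7) = mex{0} = 1
g(8) = mex{0,1} = 2
g(9) = mex{0,1} = 2
g(10) = mex{1} = 0
The P-positions (g = 0) in 0..10 are 0, 1, 2, 3, 10.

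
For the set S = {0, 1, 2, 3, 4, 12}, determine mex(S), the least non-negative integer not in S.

The values 0, 1, 2, 3, 4 are all present; 5 is the first non-negative integer missing from the set.

5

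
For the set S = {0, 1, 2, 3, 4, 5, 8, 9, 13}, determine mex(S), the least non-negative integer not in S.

6

The values 0, 1, 2, 3, 4, 5 are all present; 6 is the first non-negative integer missing from the set.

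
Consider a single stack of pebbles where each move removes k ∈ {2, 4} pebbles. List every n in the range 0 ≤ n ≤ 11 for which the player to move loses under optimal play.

0, 1, 6, 7

Build the Grundy sequence with g(k) = mex{g(k−s) : s ∈ {2, 4}, s ≤ k}:
k:     0  1  2  3  4  5  6  7  8  9 10 11
g(k):  0  0  1  1  2  2  0  0  1  1  2  2
The P-positions (g = 0) in 0..11 are 0, 1, 6, 7.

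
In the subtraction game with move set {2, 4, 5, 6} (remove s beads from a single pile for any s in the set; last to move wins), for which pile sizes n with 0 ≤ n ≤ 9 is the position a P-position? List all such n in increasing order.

Grundy values for subtraction set {2, 4, 5, 6}:
k:     0  1  2  3  4  5  6  7  8  9
g(k):  0  0  1  1  2  2  3  3  0  0
The P-positions (g = 0) in 0..9 are 0, 1, 8, 9.

0, 1, 8, 9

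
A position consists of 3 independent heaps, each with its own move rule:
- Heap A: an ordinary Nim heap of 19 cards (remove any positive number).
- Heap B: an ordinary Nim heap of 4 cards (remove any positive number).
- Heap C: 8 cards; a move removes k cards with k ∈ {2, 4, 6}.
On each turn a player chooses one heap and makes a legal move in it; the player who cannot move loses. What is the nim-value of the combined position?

23

Heap A is a plain Nim heap of size 19, so its Grundy value is 19.
Heap B is a plain Nim heap of size 4, so its Grundy value is 4.
For heap C, compute g(0), g(1), … with moves {2, 4, 6}:
k:     0  1  2  3  4  5  6  7  8
g(k):  0  0  1  1  2  2  3  3  0
So g(8) = 0.
By the Sprague-Grundy theorem, the Grundy value of a sum of independent games is the XOR of the component values.
Combined value = 19 XOR 4 XOR 0 = 23.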